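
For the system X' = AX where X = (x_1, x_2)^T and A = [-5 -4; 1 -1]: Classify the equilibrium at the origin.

stable improper node

A = [[-5,-4],[1,-1]]; det(A-λI) = λ^2 + 6λ + 9.
repeated λ = -3 with a single eigenvector.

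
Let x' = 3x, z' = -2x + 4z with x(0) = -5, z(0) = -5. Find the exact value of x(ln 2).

A = [[3,0],[-2,4]]; eigenvalues λ = 4, 3.
Eigenvectors: (0,1) for λ=4, (-1,-2) for λ=3.
From the initial condition, c_1 = 5, c_2 = 5.
x(ln 2) = (5)(2^4)(0) + (5)(2^3)(-1) = -40.

-40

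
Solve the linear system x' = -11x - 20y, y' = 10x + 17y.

x(t) = -3c_1e^(3t)sin(2t) - c_1e^(3t)cos(2t) - c_2e^(3t)sin(2t) + 3c_2e^(3t)cos(2t), y(t) = 2c_1e^(3t)sin(2t) + c_1e^(3t)cos(2t) + c_2e^(3t)sin(2t) - 2c_2e^(3t)cos(2t)

Coefficient matrix A = [[-11, -20], [10, 17]].
Characteristic polynomial det(A - λI) = λ^2 - 6λ + 13 = 0.
Eigenvalues λ = 3 ± 2i (complex conjugate pair).
For λ=3+2i: an eigenvector is (-1,1) - i(-3,2) = (-1 + 3i, 1 - 2i).
A real fundamental pair from Re and Im of e^((3+2i)t)v: X_1 = e^(3t)(cos(2t)·(-1,1) + sin(2t)·(-3,2)), X_2 = e^(3t)(sin(2t)·(-1,1) - cos(2t)·(-3,2)).
General solution: c_1X_1 + c_2X_2.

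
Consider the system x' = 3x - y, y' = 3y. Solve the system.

Coefficient matrix A = [[3, -1], [0, 3]].
Characteristic polynomial det(A - λI) = λ^2 - 6λ + 9 = 0.
Single eigenvalue λ = 3 with algebraic multiplicity 2.
Eigenvector v = (-1,0); generalized eigenvector w with (A-λI)w=v is (-3,1).
General solution: e^(3t)[K_1·v + K_2·(t·v + w)].

x(t) = -K_1e^(3t) - K_2te^(3t) - 3K_2e^(3t), y(t) = K_2e^(3t)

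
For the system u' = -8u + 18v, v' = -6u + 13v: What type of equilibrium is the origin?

A = [[-8,18],[-6,13]]; det(A-λI) = λ^2 - 5λ + 4.
λ = 1, 4: both positive.

unstable node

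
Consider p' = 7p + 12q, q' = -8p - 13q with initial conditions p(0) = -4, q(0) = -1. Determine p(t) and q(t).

Coefficient matrix A = [[7, 12], [-8, -13]].
Characteristic polynomial det(A - λI) = λ^2 + 6λ + 5 = 0.
Eigenvalues λ = -5, -1.
For λ=-5: (A-λI) row 1 is [12, 12], so an eigenvector is (1, -1).
For λ=-1: (A-λI) row 1 is [8, 12], so an eigenvector is (-3, 2).
General solution: C_1e^(-5t)(1,-1) + C_2e^(-t)(-3,2).
Applying p(0)=-4, q(0)=-1 gives C_1=11, C_2=5.

p(t) = -15e^(-t) + 11e^(-5t), q(t) = 10e^(-t) - 11e^(-5t)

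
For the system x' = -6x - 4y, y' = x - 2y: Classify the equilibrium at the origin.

A = [[-6,-4],[1,-2]]; det(A-λI) = λ^2 + 8λ + 16.
repeated λ = -4 with a single eigenvector.

stable improper node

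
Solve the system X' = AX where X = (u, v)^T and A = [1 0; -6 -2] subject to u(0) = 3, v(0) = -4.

u(t) = 3e^(t), v(t) = -6e^(t) + 2e^(-2t)

Coefficient matrix A = [[1, 0], [-6, -2]].
Characteristic polynomial det(A - λI) = λ^2 + λ - 2 = 0.
Eigenvalues λ = 1, -2.
For λ=1: (A-λI) row 2 is [-6, -3], so an eigenvector is (-1, 2).
For λ=-2: (A-λI) row 1 is [3, 0], so an eigenvector is (0, 1).
General solution: C_1e^(t)(-1,2) + C_2e^(-2t)(0,1).
Applying u(0)=3, v(0)=-4 gives C_1=-3, C_2=2.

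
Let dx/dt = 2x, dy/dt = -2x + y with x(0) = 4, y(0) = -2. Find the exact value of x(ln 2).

16

A = [[2,0],[-2,1]]; eigenvalues λ = 1, 2.
Eigenvectors: (0,-1) for λ=1, (-1,2) for λ=2.
From the initial condition, c_1 = -6, c_2 = -4.
x(ln 2) = (-6)(2^1)(0) + (-4)(2^2)(-1) = 16.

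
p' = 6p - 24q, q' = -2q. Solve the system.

p(t) = -c_1e^(6t) + 3c_2e^(-2t), q(t) = c_2e^(-2t)

Coefficient matrix A = [[6, -24], [0, -2]].
Characteristic polynomial det(A - λI) = λ^2 - 4λ - 12 = 0.
Eigenvalues λ = 6, -2.
For λ=6: (A-λI) row 1 is [0, -24], so an eigenvector is (-1, 0).
For λ=-2: (A-λI) row 1 is [8, -24], so an eigenvector is (3, 1).
General solution: c_1e^(6t)(-1,0) + c_2e^(-2t)(3,1).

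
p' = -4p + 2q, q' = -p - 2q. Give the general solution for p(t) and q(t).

Coefficient matrix A = [[-4, 2], [-1, -2]].
Characteristic polynomial det(A - λI) = λ^2 + 6λ + 10 = 0.
Eigenvalues λ = -3 ± i (complex conjugate pair).
For λ=-3+i: an eigenvector is (1,0) - i(-1,-1) = (1 + i, 0 + i).
A real fundamental pair from Re and Im of e^((-3+i)t)v: X_1 = e^(-3t)(cos(t)·(1,0) + sin(t)·(-1,-1)), X_2 = e^(-3t)(sin(t)·(1,0) - cos(t)·(-1,-1)).
General solution: K_1X_1 + K_2X_2.

p(t) = -K_1e^(-3t)sin(t) + K_1e^(-3t)cos(t) + K_2e^(-3t)sin(t) + K_2e^(-3t)cos(t), q(t) = -K_1e^(-3t)sin(t) + K_2e^(-3t)cos(t)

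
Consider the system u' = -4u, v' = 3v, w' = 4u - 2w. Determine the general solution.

u(t) = c_1e^(-4t), v(t) = c_2e^(3t), w(t) = -2c_1e^(-4t) + c_3e^(-2t)

Coefficient matrix A = [[-4, 0, 0], [0, 3, 0], [4, 0, -2]].
det(A - λI) = 0 gives eigenvalues λ = -4, 3, -2.
For λ=-4: eigenvector (1,0,-2).
For λ=3: eigenvector (0,1,0).
For λ=-2: eigenvector (0,0,1).
General solution: c_1e^(-4t)(1,0,-2) + c_2e^(3t)(0,1,0) + c_3e^(-2t)(0,0,1).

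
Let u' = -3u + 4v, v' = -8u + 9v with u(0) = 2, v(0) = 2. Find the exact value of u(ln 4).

8

A = [[-3,4],[-8,9]]; eigenvalues λ = 5, 1.
Eigenvectors: (-1,-2) for λ=5, (1,1) for λ=1.
From the initial condition, c_1 = 0, c_2 = 2.
u(ln 4) = (0)(4^5)(-1) + (2)(4^1)(1) = 8.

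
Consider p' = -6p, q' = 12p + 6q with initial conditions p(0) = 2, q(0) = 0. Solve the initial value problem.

p(t) = 2e^(-6t), q(t) = 2e^(6t) - 2e^(-6t)

Coefficient matrix A = [[-6, 0], [12, 6]].
Characteristic polynomial det(A - λI) = λ^2 - 36 = 0.
Eigenvalues λ = 6, -6.
For λ=6: (A-λI) row 1 is [-12, 0], so an eigenvector is (0, 1).
For λ=-6: (A-λI) row 2 is [12, 12], so an eigenvector is (-1, 1).
General solution: K_1e^(6t)(0,1) + K_2e^(-6t)(-1,1).
Applying p(0)=2, q(0)=0 gives K_1=2, K_2=-2.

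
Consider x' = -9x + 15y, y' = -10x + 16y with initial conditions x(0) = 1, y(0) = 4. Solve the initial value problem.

x(t) = 10e^(6t) - 9e^(t), y(t) = 10e^(6t) - 6e^(t)

Coefficient matrix A = [[-9, 15], [-10, 16]].
Characteristic polynomial det(A - λI) = λ^2 - 7λ + 6 = 0.
Eigenvalues λ = 1, 6.
For λ=1: (A-λI) row 1 is [-10, 15], so an eigenvector is (3, 2).
For λ=6: (A-λI) row 1 is [-15, 15], so an eigenvector is (1, 1).
General solution: K_1e^(t)(3,2) + K_2e^(6t)(1,1).
Applying x(0)=1, y(0)=4 gives K_1=-3, K_2=10.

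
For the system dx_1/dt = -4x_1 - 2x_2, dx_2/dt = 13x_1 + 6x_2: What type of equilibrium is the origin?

A = [[-4,-2],[13,6]]; det(A-λI) = λ^2 - 2λ + 2.
λ = 1 ± i: positive real part.

unstable spiral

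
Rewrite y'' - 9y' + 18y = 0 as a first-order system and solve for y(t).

Let x_1 = y, x_2 = y'. Then x_1' = x_2 and x_2' = -18x_1 + 9x_2.
A = [[0,1],[-18,9]]; det(A-λI) = λ^2 - 9λ + 18.
Eigenvalues λ = 3, 6 with eigenvectors (1,3), (1,6).

y(t) = K_1e^(3t) + K_2e^(6t)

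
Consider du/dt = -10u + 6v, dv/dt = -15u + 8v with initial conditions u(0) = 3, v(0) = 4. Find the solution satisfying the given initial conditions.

u(t) = -e^(-t)sin(3t) + 3e^(-t)cos(3t), v(t) = -3e^(-t)sin(3t) + 4e^(-t)cos(3t)

Coefficient matrix A = [[-10, 6], [-15, 8]].
Characteristic polynomial det(A - λI) = λ^2 + 2λ + 10 = 0.
Eigenvalues λ = -1 ± 3i (complex conjugate pair).
For λ=-1+3i: an eigenvector is (1,2) - i(1,1) = (1 - i, 2 - i).
A real fundamental pair from Re and Im of e^((-1+3i)t)v: X_1 = e^(-t)(cos(3t)·(1,2) + sin(3t)·(1,1)), X_2 = e^(-t)(sin(3t)·(1,2) - cos(3t)·(1,1)).
General solution: C_1X_1 + C_2X_2.
Applying u(0)=3, v(0)=4 gives C_1=1, C_2=-2.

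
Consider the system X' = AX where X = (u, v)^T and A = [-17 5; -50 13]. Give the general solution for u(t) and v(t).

u(t) = -c_1e^(-2t)cos(5t) - c_2e^(-2t)sin(5t), v(t) = c_1e^(-2t)sin(5t) - 3c_1e^(-2t)cos(5t) - 3c_2e^(-2t)sin(5t) - c_2e^(-2t)cos(5t)

Coefficient matrix A = [[-17, 5], [-50, 13]].
Characteristic polynomial det(A - λI) = λ^2 + 4λ + 29 = 0.
Eigenvalues λ = -2 ± 5i (complex conjugate pair).
For λ=-2+5i: an eigenvector is (-1,-3) - i(0,1) = (-1, -3 - i).
A real fundamental pair from Re and Im of e^((-2+5i)t)v: X_1 = e^(-2t)(cos(5t)·(-1,-3) + sin(5t)·(0,1)), X_2 = e^(-2t)(sin(5t)·(-1,-3) - cos(5t)·(0,1)).
General solution: c_1X_1 + c_2X_2.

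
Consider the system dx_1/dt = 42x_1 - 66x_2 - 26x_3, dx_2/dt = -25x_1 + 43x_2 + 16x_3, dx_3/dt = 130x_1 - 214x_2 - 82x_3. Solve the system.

x_1(t) = c_1e^(4t) + 2c_2e^(-3t) - c_3e^(2t), x_2(t) = -c_1e^(4t) - c_2e^(-3t) - c_3e^(2t), x_3(t) = 4c_1e^(4t) + 6c_2e^(-3t) + c_3e^(2t)

Coefficient matrix A = [[42, -66, -26], [-25, 43, 16], [130, -214, -82]].
det(A - λI) = 0 gives eigenvalues λ = 4, -3, 2.
For λ=4: eigenvector (1,-1,4).
For λ=-3: eigenvector (2,-1,6).
For λ=2: eigenvector (-1,-1,1).
General solution: c_1e^(4t)(1,-1,4) + c_2e^(-3t)(2,-1,6) + c_3e^(2t)(-1,-1,1).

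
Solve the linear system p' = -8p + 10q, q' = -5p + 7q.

Coefficient matrix A = [[-8, 10], [-5, 7]].
Characteristic polynomial det(A - λI) = λ^2 + λ - 6 = 0.
Eigenvalues λ = -3, 2.
For λ=-3: (A-λI) row 1 is [-5, 10], so an eigenvector is (2, 1).
For λ=2: (A-λI) row 1 is [-10, 10], so an eigenvector is (1, 1).
General solution: C_1e^(-3t)(2,1) + C_2e^(2t)(1,1).

p(t) = 2C_1e^(-3t) + C_2e^(2t), q(t) = C_1e^(-3t) + C_2e^(2t)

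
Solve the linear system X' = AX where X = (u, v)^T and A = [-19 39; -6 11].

u(t) = -2c_1e^(-4t)sin(3t) + 3c_1e^(-4t)cos(3t) + 3c_2e^(-4t)sin(3t) + 2c_2e^(-4t)cos(3t), v(t) = -c_1e^(-4t)sin(3t) + c_1e^(-4t)cos(3t) + c_2e^(-4t)sin(3t) + c_2e^(-4t)cos(3t)

Coefficient matrix A = [[-19, 39], [-6, 11]].
Characteristic polynomial det(A - λI) = λ^2 + 8λ + 25 = 0.
Eigenvalues λ = -4 ± 3i (complex conjugate pair).
For λ=-4+3i: an eigenvector is (3,1) - i(-2,-1) = (3 + 2i, 1 + i).
A real fundamental pair from Re and Im of e^((-4+3i)t)v: X_1 = e^(-4t)(cos(3t)·(3,1) + sin(3t)·(-2,-1)), X_2 = e^(-4t)(sin(3t)·(3,1) - cos(3t)·(-2,-1)).
General solution: c_1X_1 + c_2X_2.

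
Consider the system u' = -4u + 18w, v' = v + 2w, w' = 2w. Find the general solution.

u(t) = c_1e^(-4t) + 3c_3e^(2t), v(t) = c_2e^(t) + 2c_3e^(2t), w(t) = c_3e^(2t)

Coefficient matrix A = [[-4, 0, 18], [0, 1, 2], [0, 0, 2]].
det(A - λI) = 0 gives eigenvalues λ = -4, 1, 2.
For λ=-4: eigenvector (1,0,0).
For λ=1: eigenvector (0,1,0).
For λ=2: eigenvector (3,2,1).
General solution: c_1e^(-4t)(1,0,0) + c_2e^(t)(0,1,0) + c_3e^(2t)(3,2,1).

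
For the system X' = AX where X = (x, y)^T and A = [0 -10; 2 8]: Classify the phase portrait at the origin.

A = [[0,-10],[2,8]]; det(A-λI) = λ^2 - 8λ + 20.
λ = 4 ± 2i: positive real part.

unstable spiral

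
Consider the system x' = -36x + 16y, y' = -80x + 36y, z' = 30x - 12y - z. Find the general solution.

x(t) = 2K_1e^(4t) - K_2e^(-4t), y(t) = 5K_1e^(4t) - 2K_2e^(-4t), z(t) = 2K_2e^(-4t) + K_3e^(-t)

Coefficient matrix A = [[-36, 16, 0], [-80, 36, 0], [30, -12, -1]].
det(A - λI) = 0 gives eigenvalues λ = 4, -4, -1.
For λ=4: eigenvector (2,5,0).
For λ=-4: eigenvector (-1,-2,2).
For λ=-1: eigenvector (0,0,1).
General solution: K_1e^(4t)(2,5,0) + K_2e^(-4t)(-1,-2,2) + K_3e^(-t)(0,0,1).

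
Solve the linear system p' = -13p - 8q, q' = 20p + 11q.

Coefficient matrix A = [[-13, -8], [20, 11]].
Characteristic polynomial det(A - λI) = λ^2 + 2λ + 17 = 0.
Eigenvalues λ = -1 ± 4i (complex conjugate pair).
For λ=-1+4i: an eigenvector is (1,-2) - i(1,-1) = (1 - i, -2 + i).
A real fundamental pair from Re and Im of e^((-1+4i)t)v: X_1 = e^(-t)(cos(4t)·(1,-2) + sin(4t)·(1,-1)), X_2 = e^(-t)(sin(4t)·(1,-2) - cos(4t)·(1,-1)).
General solution: c_1X_1 + c_2X_2.

p(t) = c_1e^(-t)sin(4t) + c_1e^(-t)cos(4t) + c_2e^(-t)sin(4t) - c_2e^(-t)cos(4t), q(t) = -c_1e^(-t)sin(4t) - 2c_1e^(-t)cos(4t) - 2c_2e^(-t)sin(4t) + c_2e^(-t)cos(4t)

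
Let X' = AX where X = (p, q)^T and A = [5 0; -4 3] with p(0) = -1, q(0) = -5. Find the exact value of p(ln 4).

A = [[5,0],[-4,3]]; eigenvalues λ = 5, 3.
Eigenvectors: (-1,2) for λ=5, (0,1) for λ=3.
From the initial condition, c_1 = 1, c_2 = -7.
p(ln 4) = (1)(4^5)(-1) + (-7)(4^3)(0) = -1024.

-1024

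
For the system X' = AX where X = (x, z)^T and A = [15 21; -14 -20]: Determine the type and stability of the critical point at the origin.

saddle

A = [[15,21],[-14,-20]]; det(A-λI) = λ^2 + 5λ - 6.
λ = -6, 1: opposite signs.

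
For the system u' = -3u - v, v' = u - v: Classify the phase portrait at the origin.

stable improper node

A = [[-3,-1],[1,-1]]; det(A-λI) = λ^2 + 4λ + 4.
repeated λ = -2 with a single eigenvector.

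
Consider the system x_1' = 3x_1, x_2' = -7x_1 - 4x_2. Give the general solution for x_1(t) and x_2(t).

x_1(t) = c_1e^(3t), x_2(t) = -c_1e^(3t) + c_2e^(-4t)

Coefficient matrix A = [[3, 0], [-7, -4]].
Characteristic polynomial det(A - λI) = λ^2 + λ - 12 = 0.
Eigenvalues λ = 3, -4.
For λ=3: (A-λI) row 2 is [-7, -7], so an eigenvector is (1, -1).
For λ=-4: (A-λI) row 1 is [7, 0], so an eigenvector is (0, 1).
General solution: c_1e^(3t)(1,-1) + c_2e^(-4t)(0,1).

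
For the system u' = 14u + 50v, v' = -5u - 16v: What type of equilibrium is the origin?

stable spiral

A = [[14,50],[-5,-16]]; det(A-λI) = λ^2 + 2λ + 26.
λ = -1 ± 5i: negative real part.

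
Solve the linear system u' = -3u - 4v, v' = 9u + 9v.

u(t) = -2C_1e^(3t) - 2C_2te^(3t) + C_2e^(3t), v(t) = 3C_1e^(3t) + 3C_2te^(3t) - C_2e^(3t)

Coefficient matrix A = [[-3, -4], [9, 9]].
Characteristic polynomial det(A - λI) = λ^2 - 6λ + 9 = 0.
Single eigenvalue λ = 3 with algebraic multiplicity 2.
Eigenvector v = (-2,3); generalized eigenvector w with (A-λI)w=v is (1,-1).
General solution: e^(3t)[C_1·v + C_2·(t·v + w)].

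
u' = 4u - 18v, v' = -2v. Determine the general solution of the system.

u(t) = -C_1e^(4t) + 3C_2e^(-2t), v(t) = C_2e^(-2t)

Coefficient matrix A = [[4, -18], [0, -2]].
Characteristic polynomial det(A - λI) = λ^2 - 2λ - 8 = 0.
Eigenvalues λ = 4, -2.
For λ=4: (A-λI) row 1 is [0, -18], so an eigenvector is (-1, 0).
For λ=-2: (A-λI) row 1 is [6, -18], so an eigenvector is (3, 1).
General solution: C_1e^(4t)(-1,0) + C_2e^(-2t)(3,1).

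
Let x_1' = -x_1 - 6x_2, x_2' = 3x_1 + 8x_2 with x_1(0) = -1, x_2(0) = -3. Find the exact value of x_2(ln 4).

-7104

A = [[-1,-6],[3,8]]; eigenvalues λ = 2, 5.
Eigenvectors: (2,-1) for λ=2, (-1,1) for λ=5.
From the initial condition, c_1 = -4, c_2 = -7.
x_2(ln 4) = (-4)(4^2)(-1) + (-7)(4^5)(1) = -7104.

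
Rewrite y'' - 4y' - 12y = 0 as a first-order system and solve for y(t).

y(t) = c_1e^(-2t) + c_2e^(6t)

Let x_1 = y, x_2 = y'. Then x_1' = x_2 and x_2' = 12x_1 + 4x_2.
A = [[0,1],[12,4]]; det(A-λI) = λ^2 - 4λ - 12.
Eigenvalues λ = -2, 6 with eigenvectors (1,-2), (1,6).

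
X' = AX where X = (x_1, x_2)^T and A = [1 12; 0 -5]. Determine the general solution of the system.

x_1(t) = K_1e^(t) + 2K_2e^(-5t), x_2(t) = -K_2e^(-5t)

Coefficient matrix A = [[1, 12], [0, -5]].
Characteristic polynomial det(A - λI) = λ^2 + 4λ - 5 = 0.
Eigenvalues λ = 1, -5.
For λ=1: (A-λI) row 1 is [0, 12], so an eigenvector is (1, 0).
For λ=-5: (A-λI) row 1 is [6, 12], so an eigenvector is (2, -1).
General solution: K_1e^(t)(1,0) + K_2e^(-5t)(2,-1).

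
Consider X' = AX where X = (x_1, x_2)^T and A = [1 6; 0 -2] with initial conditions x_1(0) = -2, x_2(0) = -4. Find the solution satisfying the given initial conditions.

x_1(t) = -10e^(t) + 8e^(-2t), x_2(t) = -4e^(-2t)

Coefficient matrix A = [[1, 6], [0, -2]].
Characteristic polynomial det(A - λI) = λ^2 + λ - 2 = 0.
Eigenvalues λ = 1, -2.
For λ=1: (A-λI) row 1 is [0, 6], so an eigenvector is (1, 0).
For λ=-2: (A-λI) row 1 is [3, 6], so an eigenvector is (-2, 1).
General solution: c_1e^(t)(1,0) + c_2e^(-2t)(-2,1).
Applying x_1(0)=-2, x_2(0)=-4 gives c_1=-10, c_2=-4.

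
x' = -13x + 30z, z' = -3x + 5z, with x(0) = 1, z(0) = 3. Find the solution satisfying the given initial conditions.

Coefficient matrix A = [[-13, 30], [-3, 5]].
Characteristic polynomial det(A - λI) = λ^2 + 8λ + 25 = 0.
Eigenvalues λ = -4 ± 3i (complex conjugate pair).
For λ=-4+3i: an eigenvector is (-3,-1) - i(-1,0) = (-3 + i, -1).
A real fundamental pair from Re and Im of e^((-4+3i)t)v: X_1 = e^(-4t)(cos(3t)·(-3,-1) + sin(3t)·(-1,0)), X_2 = e^(-4t)(sin(3t)·(-3,-1) - cos(3t)·(-1,0)).
General solution: K_1X_1 + K_2X_2.
Applying x(0)=1, z(0)=3 gives K_1=-3, K_2=-8.

x(t) = 27e^(-4t)sin(3t) + e^(-4t)cos(3t), z(t) = 8e^(-4t)sin(3t) + 3e^(-4t)cos(3t)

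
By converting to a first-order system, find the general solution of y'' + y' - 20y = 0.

Let x_1 = y, x_2 = y'. Then x_1' = x_2 and x_2' = 20x_1 - x_2.
A = [[0,1],[20,-1]]; det(A-λI) = λ^2 + λ - 20.
Eigenvalues λ = -5, 4 with eigenvectors (1,-5), (1,4).

y(t) = C_1e^(-5t) + C_2e^(4t)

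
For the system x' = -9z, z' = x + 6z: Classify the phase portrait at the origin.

unstable improper node

A = [[0,-9],[1,6]]; det(A-λI) = λ^2 - 6λ + 9.
repeated λ = 3 with a single eigenvector.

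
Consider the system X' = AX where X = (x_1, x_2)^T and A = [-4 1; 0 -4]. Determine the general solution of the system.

Coefficient matrix A = [[-4, 1], [0, -4]].
Characteristic polynomial det(A - λI) = λ^2 + 8λ + 16 = 0.
Single eigenvalue λ = -4 with algebraic multiplicity 2.
Eigenvector v = (1,0); generalized eigenvector w with (A-λI)w=v is (-2,1).
General solution: e^(-4t)[C_1·v + C_2·(t·v + w)].

x_1(t) = C_1e^(-4t) + C_2te^(-4t) - 2C_2e^(-4t), x_2(t) = C_2e^(-4t)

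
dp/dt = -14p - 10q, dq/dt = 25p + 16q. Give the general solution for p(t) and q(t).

p(t) = c_1e^(t)sin(5t) + c_1e^(t)cos(5t) + c_2e^(t)sin(5t) - c_2e^(t)cos(5t), q(t) = -c_1e^(t)sin(5t) - 2c_1e^(t)cos(5t) - 2c_2e^(t)sin(5t) + c_2e^(t)cos(5t)

Coefficient matrix A = [[-14, -10], [25, 16]].
Characteristic polynomial det(A - λI) = λ^2 - 2λ + 26 = 0.
Eigenvalues λ = 1 ± 5i (complex conjugate pair).
For λ=1+5i: an eigenvector is (1,-2) - i(1,-1) = (1 - i, -2 + i).
A real fundamental pair from Re and Im of e^((1+5i)t)v: X_1 = e^(t)(cos(5t)·(1,-2) + sin(5t)·(1,-1)), X_2 = e^(t)(sin(5t)·(1,-2) - cos(5t)·(1,-1)).
General solution: c_1X_1 + c_2X_2.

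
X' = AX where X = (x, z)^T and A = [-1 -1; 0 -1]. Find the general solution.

x(t) = -c_1e^(-t) - c_2te^(-t) - 3c_2e^(-t), z(t) = c_2e^(-t)

Coefficient matrix A = [[-1, -1], [0, -1]].
Characteristic polynomial det(A - λI) = λ^2 + 2λ + 1 = 0.
Single eigenvalue λ = -1 with algebraic multiplicity 2.
Eigenvector v = (-1,0); generalized eigenvector w with (A-λI)w=v is (-3,1).
General solution: e^(-t)[c_1·v + c_2·(t·v + w)].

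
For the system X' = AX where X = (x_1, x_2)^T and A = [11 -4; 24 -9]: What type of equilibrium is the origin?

saddle

A = [[11,-4],[24,-9]]; det(A-λI) = λ^2 - 2λ - 3.
λ = -1, 3: opposite signs.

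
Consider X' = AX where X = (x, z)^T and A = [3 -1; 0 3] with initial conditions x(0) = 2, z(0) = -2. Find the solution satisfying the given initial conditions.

x(t) = 2te^(3t) + 2e^(3t), z(t) = -2e^(3t)

Coefficient matrix A = [[3, -1], [0, 3]].
Characteristic polynomial det(A - λI) = λ^2 - 6λ + 9 = 0.
Single eigenvalue λ = 3 with algebraic multiplicity 2.
Eigenvector v = (-1,0); generalized eigenvector w with (A-λI)w=v is (1,1).
General solution: e^(3t)[c_1·v + c_2·(t·v + w)].
Applying x(0)=2, z(0)=-2 gives c_1=-4, c_2=-2.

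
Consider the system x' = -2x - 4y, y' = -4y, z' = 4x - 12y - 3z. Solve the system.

Coefficient matrix A = [[-2, -4, 0], [0, -4, 0], [4, -12, -3]].
det(A - λI) = 0 gives eigenvalues λ = -2, -4, -3.
For λ=-2: eigenvector (1,0,4).
For λ=-4: eigenvector (2,1,4).
For λ=-3: eigenvector (0,0,1).
General solution: c_1e^(-2t)(1,0,4) + c_2e^(-4t)(2,1,4) + c_3e^(-3t)(0,0,1).

x(t) = c_1e^(-2t) + 2c_2e^(-4t), y(t) = c_2e^(-4t), z(t) = 4c_1e^(-2t) + 4c_2e^(-4t) + c_3e^(-3t)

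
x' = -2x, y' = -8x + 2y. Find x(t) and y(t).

Coefficient matrix A = [[-2, 0], [-8, 2]].
Characteristic polynomial det(A - λI) = λ^2 - 4 = 0.
Eigenvalues λ = -2, 2.
For λ=-2: (A-λI) row 2 is [-8, 4], so an eigenvector is (1, 2).
For λ=2: (A-λI) row 1 is [-4, 0], so an eigenvector is (0, -1).
General solution: K_1e^(-2t)(1,2) + K_2e^(2t)(0,-1).

x(t) = K_1e^(-2t), y(t) = 2K_1e^(-2t) - K_2e^(2t)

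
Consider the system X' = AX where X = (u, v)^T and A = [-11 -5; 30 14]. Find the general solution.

Coefficient matrix A = [[-11, -5], [30, 14]].
Characteristic polynomial det(A - λI) = λ^2 - 3λ - 4 = 0.
Eigenvalues λ = 4, -1.
For λ=4: (A-λI) row 1 is [-15, -5], so an eigenvector is (-1, 3).
For λ=-1: (A-λI) row 1 is [-10, -5], so an eigenvector is (-1, 2).
General solution: C_1e^(4t)(-1,3) + C_2e^(-t)(-1,2).

u(t) = -C_1e^(4t) - C_2e^(-t), v(t) = 3C_1e^(4t) + 2C_2e^(-t)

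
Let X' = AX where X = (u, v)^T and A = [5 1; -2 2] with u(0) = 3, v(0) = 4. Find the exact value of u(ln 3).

A = [[5,1],[-2,2]]; eigenvalues λ = 3, 4.
Eigenvectors: (1,-2) for λ=3, (1,-1) for λ=4.
From the initial condition, c_1 = -7, c_2 = 10.
u(ln 3) = (-7)(3^3)(1) + (10)(3^4)(1) = 621.

621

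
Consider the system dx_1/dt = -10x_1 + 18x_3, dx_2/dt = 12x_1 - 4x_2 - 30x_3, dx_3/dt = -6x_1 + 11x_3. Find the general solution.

x_1(t) = 2C_1e^(-t) - 3C_3e^(2t), x_2(t) = -2C_1e^(-t) + C_2e^(-4t) + 4C_3e^(2t), x_3(t) = C_1e^(-t) - 2C_3e^(2t)

Coefficient matrix A = [[-10, 0, 18], [12, -4, -30], [-6, 0, 11]].
det(A - λI) = 0 gives eigenvalues λ = -1, -4, 2.
For λ=-1: eigenvector (2,-2,1).
For λ=-4: eigenvector (0,1,0).
For λ=2: eigenvector (-3,4,-2).
General solution: C_1e^(-t)(2,-2,1) + C_2e^(-4t)(0,1,0) + C_3e^(2t)(-3,4,-2).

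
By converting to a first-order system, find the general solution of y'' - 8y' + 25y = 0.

Let x_1 = y, x_2 = y'. Then x_1' = x_2 and x_2' = -25x_1 + 8x_2.
A = [[0,1],[-25,8]]; det(A-λI) = λ^2 - 8λ + 25.
Eigenvalues λ = 4 ± 3i.

y(t) = C_1e^(4t)cos(3t) + C_2e^(4t)sin(3t)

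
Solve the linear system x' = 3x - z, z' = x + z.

Coefficient matrix A = [[3, -1], [1, 1]].
Characteristic polynomial det(A - λI) = λ^2 - 4λ + 4 = 0.
Single eigenvalue λ = 2 with algebraic multiplicity 2.
Eigenvector v = (-1,-1); generalized eigenvector w with (A-λI)w=v is (1,2).
General solution: e^(2t)[c_1·v + c_2·(t·v + w)].

x(t) = -c_1e^(2t) - c_2te^(2t) + c_2e^(2t), z(t) = -c_1e^(2t) - c_2te^(2t) + 2c_2e^(2t)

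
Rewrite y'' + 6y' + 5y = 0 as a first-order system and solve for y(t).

y(t) = C_1e^(-t) + C_2e^(-5t)

Let x_1 = y, x_2 = y'. Then x_1' = x_2 and x_2' = -5x_1 - 6x_2.
A = [[0,1],[-5,-6]]; det(A-λI) = λ^2 + 6λ + 5.
Eigenvalues λ = -1, -5 with eigenvectors (1,-1), (1,-5).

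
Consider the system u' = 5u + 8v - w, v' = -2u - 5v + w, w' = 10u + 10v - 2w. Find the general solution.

Coefficient matrix A = [[5, 8, -1], [-2, -5, 1], [10, 10, -2]].
det(A - λI) = 0 gives eigenvalues λ = 3, -3, -2.
For λ=3: eigenvector (1,0,2).
For λ=-3: eigenvector (-1,1,0).
For λ=-2: eigenvector (-1,1,1).
General solution: C_1e^(3t)(1,0,2) + C_2e^(-3t)(-1,1,0) + C_3e^(-2t)(-1,1,1).

u(t) = C_1e^(3t) - C_2e^(-3t) - C_3e^(-2t), v(t) = C_2e^(-3t) + C_3e^(-2t), w(t) = 2C_1e^(3t) + C_3e^(-2t)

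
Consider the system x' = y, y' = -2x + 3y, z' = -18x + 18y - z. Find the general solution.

Coefficient matrix A = [[0, 1, 0], [-2, 3, 0], [-18, 18, -1]].
det(A - λI) = 0 gives eigenvalues λ = 2, 1, -1.
For λ=2: eigenvector (-1,-2,-6).
For λ=1: eigenvector (1,1,0).
For λ=-1: eigenvector (0,0,1).
General solution: C_1e^(2t)(-1,-2,-6) + C_2e^(t)(1,1,0) + C_3e^(-t)(0,0,1).

x(t) = -C_1e^(2t) + C_2e^(t), y(t) = -2C_1e^(2t) + C_2e^(t), z(t) = -6C_1e^(2t) + C_3e^(-t)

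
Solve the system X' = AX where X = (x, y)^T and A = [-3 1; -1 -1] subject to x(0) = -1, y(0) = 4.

Coefficient matrix A = [[-3, 1], [-1, -1]].
Characteristic polynomial det(A - λI) = λ^2 + 4λ + 4 = 0.
Single eigenvalue λ = -2 with algebraic multiplicity 2.
Eigenvector v = (1,1); generalized eigenvector w with (A-λI)w=v is (1,2).
General solution: e^(-2t)[C_1·v + C_2·(t·v + w)].
Applying x(0)=-1, y(0)=4 gives C_1=-6, C_2=5.

x(t) = 5te^(-2t) - e^(-2t), y(t) = 5te^(-2t) + 4e^(-2t)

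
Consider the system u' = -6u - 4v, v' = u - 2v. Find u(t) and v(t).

u(t) = 2C_1e^(-4t) + 2C_2te^(-4t) + C_2e^(-4t), v(t) = -C_1e^(-4t) - C_2te^(-4t) - C_2e^(-4t)

Coefficient matrix A = [[-6, -4], [1, -2]].
Characteristic polynomial det(A - λI) = λ^2 + 8λ + 16 = 0.
Single eigenvalue λ = -4 with algebraic multiplicity 2.
Eigenvector v = (2,-1); generalized eigenvector w with (A-λI)w=v is (1,-1).
General solution: e^(-4t)[C_1·v + C_2·(t·v + w)].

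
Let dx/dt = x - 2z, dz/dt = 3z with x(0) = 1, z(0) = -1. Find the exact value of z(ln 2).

A = [[1,-2],[0,3]]; eigenvalues λ = 3, 1.
Eigenvectors: (-1,1) for λ=3, (-1,0) for λ=1.
From the initial condition, c_1 = -1, c_2 = 0.
z(ln 2) = (-1)(2^3)(1) + (0)(2^1)(0) = -8.

-8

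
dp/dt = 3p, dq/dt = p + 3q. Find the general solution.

Coefficient matrix A = [[3, 0], [1, 3]].
Characteristic polynomial det(A - λI) = λ^2 - 6λ + 9 = 0.
Single eigenvalue λ = 3 with algebraic multiplicity 2.
Eigenvector v = (0,1); generalized eigenvector w with (A-λI)w=v is (1,-2).
General solution: e^(3t)[K_1·v + K_2·(t·v + w)].

p(t) = K_2e^(3t), q(t) = K_1e^(3t) + K_2te^(3t) - 2K_2e^(3t)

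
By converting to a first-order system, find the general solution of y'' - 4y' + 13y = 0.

Let x_1 = y, x_2 = y'. Then x_1' = x_2 and x_2' = -13x_1 + 4x_2.
A = [[0,1],[-13,4]]; det(A-λI) = λ^2 - 4λ + 13.
Eigenvalues λ = 2 ± 3i.

y(t) = C_1e^(2t)cos(3t) + C_2e^(2t)sin(3t)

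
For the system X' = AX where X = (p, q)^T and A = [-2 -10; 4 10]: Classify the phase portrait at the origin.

unstable spiral

A = [[-2,-10],[4,10]]; det(A-λI) = λ^2 - 8λ + 20.
λ = 4 ± 2i: positive real part.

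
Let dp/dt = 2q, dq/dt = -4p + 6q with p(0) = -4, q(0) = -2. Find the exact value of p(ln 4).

A = [[0,2],[-4,6]]; eigenvalues λ = 4, 2.
Eigenvectors: (1,2) for λ=4, (-1,-1) for λ=2.
From the initial condition, c_1 = 2, c_2 = 6.
p(ln 4) = (2)(4^4)(1) + (6)(4^2)(-1) = 416.

416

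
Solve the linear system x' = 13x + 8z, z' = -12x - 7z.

x(t) = -C_1e^(5t) + 2C_2e^(t), z(t) = C_1e^(5t) - 3C_2e^(t)

Coefficient matrix A = [[13, 8], [-12, -7]].
Characteristic polynomial det(A - λI) = λ^2 - 6λ + 5 = 0.
Eigenvalues λ = 5, 1.
For λ=5: (A-λI) row 1 is [8, 8], so an eigenvector is (-1, 1).
For λ=1: (A-λI) row 1 is [12, 8], so an eigenvector is (2, -3).
General solution: C_1e^(5t)(-1,1) + C_2e^(t)(2,-3).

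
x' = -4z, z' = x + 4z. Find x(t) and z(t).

x(t) = -2K_1e^(2t) - 2K_2te^(2t) - K_2e^(2t), z(t) = K_1e^(2t) + K_2te^(2t) + K_2e^(2t)

Coefficient matrix A = [[0, -4], [1, 4]].
Characteristic polynomial det(A - λI) = λ^2 - 4λ + 4 = 0.
Single eigenvalue λ = 2 with algebraic multiplicity 2.
Eigenvector v = (-2,1); generalized eigenvector w with (A-λI)w=v is (-1,1).
General solution: e^(2t)[K_1·v + K_2·(t·v + w)].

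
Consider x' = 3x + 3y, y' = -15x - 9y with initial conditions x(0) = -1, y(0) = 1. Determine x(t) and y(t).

x(t) = -e^(-3t)sin(3t) - e^(-3t)cos(3t), y(t) = 3e^(-3t)sin(3t) + e^(-3t)cos(3t)

Coefficient matrix A = [[3, 3], [-15, -9]].
Characteristic polynomial det(A - λI) = λ^2 + 6λ + 18 = 0.
Eigenvalues λ = -3 ± 3i (complex conjugate pair).
For λ=-3+3i: an eigenvector is (1,-2) - i(0,-1) = (1, -2 + i).
A real fundamental pair from Re and Im of e^((-3+3i)t)v: X_1 = e^(-3t)(cos(3t)·(1,-2) + sin(3t)·(0,-1)), X_2 = e^(-3t)(sin(3t)·(1,-2) - cos(3t)·(0,-1)).
General solution: C_1X_1 + C_2X_2.
Applying x(0)=-1, y(0)=1 gives C_1=-1, C_2=-1.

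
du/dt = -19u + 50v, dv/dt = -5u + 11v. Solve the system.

u(t) = -c_1e^(-4t)sin(5t) - 3c_1e^(-4t)cos(5t) - 3c_2e^(-4t)sin(5t) + c_2e^(-4t)cos(5t), v(t) = -c_1e^(-4t)cos(5t) - c_2e^(-4t)sin(5t)

Coefficient matrix A = [[-19, 50], [-5, 11]].
Characteristic polynomial det(A - λI) = λ^2 + 8λ + 41 = 0.
Eigenvalues λ = -4 ± 5i (complex conjugate pair).
For λ=-4+5i: an eigenvector is (-3,-1) - i(-1,0) = (-3 + i, -1).
A real fundamental pair from Re and Im of e^((-4+5i)t)v: X_1 = e^(-4t)(cos(5t)·(-3,-1) + sin(5t)·(-1,0)), X_2 = e^(-4t)(sin(5t)·(-3,-1) - cos(5t)·(-1,0)).
General solution: c_1X_1 + c_2X_2.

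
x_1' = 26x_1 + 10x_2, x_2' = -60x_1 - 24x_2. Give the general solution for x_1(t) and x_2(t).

Coefficient matrix A = [[26, 10], [-60, -24]].
Characteristic polynomial det(A - λI) = λ^2 - 2λ - 24 = 0.
Eigenvalues λ = 6, -4.
For λ=6: (A-λI) row 1 is [20, 10], so an eigenvector is (-1, 2).
For λ=-4: (A-λI) row 1 is [30, 10], so an eigenvector is (-1, 3).
General solution: K_1e^(6t)(-1,2) + K_2e^(-4t)(-1,3).

x_1(t) = -K_1e^(6t) - K_2e^(-4t), x_2(t) = 2K_1e^(6t) + 3K_2e^(-4t)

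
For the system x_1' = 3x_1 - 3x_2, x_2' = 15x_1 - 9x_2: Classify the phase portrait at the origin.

A = [[3,-3],[15,-9]]; det(A-λI) = λ^2 + 6λ + 18.
λ = -3 ± 3i: negative real part.

stable spiral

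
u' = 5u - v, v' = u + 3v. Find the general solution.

Coefficient matrix A = [[5, -1], [1, 3]].
Characteristic polynomial det(A - λI) = λ^2 - 8λ + 16 = 0.
Single eigenvalue λ = 4 with algebraic multiplicity 2.
Eigenvector v = (1,1); generalized eigenvector w with (A-λI)w=v is (3,2).
General solution: e^(4t)[K_1·v + K_2·(t·v + w)].

u(t) = K_1e^(4t) + K_2te^(4t) + 3K_2e^(4t), v(t) = K_1e^(4t) + K_2te^(4t) + 2K_2e^(4t)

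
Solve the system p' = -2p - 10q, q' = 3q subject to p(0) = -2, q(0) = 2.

Coefficient matrix A = [[-2, -10], [0, 3]].
Characteristic polynomial det(A - λI) = λ^2 - λ - 6 = 0.
Eigenvalues λ = -2, 3.
For λ=-2: (A-λI) row 1 is [0, -10], so an eigenvector is (-1, 0).
For λ=3: (A-λI) row 1 is [-5, -10], so an eigenvector is (-2, 1).
General solution: c_1e^(-2t)(-1,0) + c_2e^(3t)(-2,1).
Applying p(0)=-2, q(0)=2 gives c_1=-2, c_2=2.

p(t) = -4e^(3t) + 2e^(-2t), q(t) = 2e^(3t)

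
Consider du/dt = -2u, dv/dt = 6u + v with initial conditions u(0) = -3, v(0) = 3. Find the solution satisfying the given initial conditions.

Coefficient matrix A = [[-2, 0], [6, 1]].
Characteristic polynomial det(A - λI) = λ^2 + λ - 2 = 0.
Eigenvalues λ = 1, -2.
For λ=1: (A-λI) row 1 is [-3, 0], so an eigenvector is (0, -1).
For λ=-2: (A-λI) row 2 is [6, 3], so an eigenvector is (1, -2).
General solution: c_1e^(t)(0,-1) + c_2e^(-2t)(1,-2).
Applying u(0)=-3, v(0)=3 gives c_1=3, c_2=-3.

u(t) = -3e^(-2t), v(t) = -3e^(t) + 6e^(-2t)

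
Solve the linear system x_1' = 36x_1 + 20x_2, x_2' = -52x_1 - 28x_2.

x_1(t) = C_1e^(4t)sin(4t) + 2C_1e^(4t)cos(4t) + 2C_2e^(4t)sin(4t) - C_2e^(4t)cos(4t), x_2(t) = -2C_1e^(4t)sin(4t) - 3C_1e^(4t)cos(4t) - 3C_2e^(4t)sin(4t) + 2C_2e^(4t)cos(4t)

Coefficient matrix A = [[36, 20], [-52, -28]].
Characteristic polynomial det(A - λI) = λ^2 - 8λ + 32 = 0.
Eigenvalues λ = 4 ± 4i (complex conjugate pair).
For λ=4+4i: an eigenvector is (2,-3) - i(1,-2) = (2 - i, -3 + 2i).
A real fundamental pair from Re and Im of e^((4+4i)t)v: X_1 = e^(4t)(cos(4t)·(2,-3) + sin(4t)·(1,-2)), X_2 = e^(4t)(sin(4t)·(2,-3) - cos(4t)·(1,-2)).
General solution: C_1X_1 + C_2X_2.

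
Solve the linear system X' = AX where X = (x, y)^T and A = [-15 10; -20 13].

Coefficient matrix A = [[-15, 10], [-20, 13]].
Characteristic polynomial det(A - λI) = λ^2 + 2λ + 5 = 0.
Eigenvalues λ = -1 ± 2i (complex conjugate pair).
For λ=-1+2i: an eigenvector is (2,3) - i(1,1) = (2 - i, 3 - i).
A real fundamental pair from Re and Im of e^((-1+2i)t)v: X_1 = e^(-t)(cos(2t)·(2,3) + sin(2t)·(1,1)), X_2 = e^(-t)(sin(2t)·(2,3) - cos(2t)·(1,1)).
General solution: K_1X_1 + K_2X_2.

x(t) = K_1e^(-t)sin(2t) + 2K_1e^(-t)cos(2t) + 2K_2e^(-t)sin(2t) - K_2e^(-t)cos(2t), y(t) = K_1e^(-t)sin(2t) + 3K_1e^(-t)cos(2t) + 3K_2e^(-t)sin(2t) - K_2e^(-t)cos(2t)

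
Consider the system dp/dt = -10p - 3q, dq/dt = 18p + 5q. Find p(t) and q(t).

Coefficient matrix A = [[-10, -3], [18, 5]].
Characteristic polynomial det(A - λI) = λ^2 + 5λ + 4 = 0.
Eigenvalues λ = -1, -4.
For λ=-1: (A-λI) row 1 is [-9, -3], so an eigenvector is (-1, 3).
For λ=-4: (A-λI) row 1 is [-6, -3], so an eigenvector is (-1, 2).
General solution: K_1e^(-t)(-1,3) + K_2e^(-4t)(-1,2).

p(t) = -K_1e^(-t) - K_2e^(-4t), q(t) = 3K_1e^(-t) + 2K_2e^(-4t)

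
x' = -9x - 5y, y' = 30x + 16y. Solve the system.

x(t) = K_1e^(t) + K_2e^(6t), y(t) = -2K_1e^(t) - 3K_2e^(6t)

Coefficient matrix A = [[-9, -5], [30, 16]].
Characteristic polynomial det(A - λI) = λ^2 - 7λ + 6 = 0.
Eigenvalues λ = 1, 6.
For λ=1: (A-λI) row 1 is [-10, -5], so an eigenvector is (1, -2).
For λ=6: (A-λI) row 1 is [-15, -5], so an eigenvector is (1, -3).
General solution: K_1e^(t)(1,-2) + K_2e^(6t)(1,-3).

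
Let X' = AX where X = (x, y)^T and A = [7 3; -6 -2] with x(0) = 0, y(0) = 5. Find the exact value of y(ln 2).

A = [[7,3],[-6,-2]]; eigenvalues λ = 4, 1.
Eigenvectors: (1,-1) for λ=4, (1,-2) for λ=1.
From the initial condition, c_1 = 5, c_2 = -5.
y(ln 2) = (5)(2^4)(-1) + (-5)(2^1)(-2) = -60.

-60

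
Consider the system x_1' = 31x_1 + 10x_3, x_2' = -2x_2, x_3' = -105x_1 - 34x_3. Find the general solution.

Coefficient matrix A = [[31, 0, 10], [0, -2, 0], [-105, 0, -34]].
det(A - λI) = 0 gives eigenvalues λ = 1, -2, -4.
For λ=1: eigenvector (1,0,-3).
For λ=-2: eigenvector (0,1,0).
For λ=-4: eigenvector (-2,0,7).
General solution: K_1e^(t)(1,0,-3) + K_2e^(-2t)(0,1,0) + K_3e^(-4t)(-2,0,7).

x_1(t) = K_1e^(t) - 2K_3e^(-4t), x_2(t) = K_2e^(-2t), x_3(t) = -3K_1e^(t) + 7K_3e^(-4t)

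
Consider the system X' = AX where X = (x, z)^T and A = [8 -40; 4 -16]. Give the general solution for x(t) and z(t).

Coefficient matrix A = [[8, -40], [4, -16]].
Characteristic polynomial det(A - λI) = λ^2 + 8λ + 32 = 0.
Eigenvalues λ = -4 ± 4i (complex conjugate pair).
For λ=-4+4i: an eigenvector is (-1,0) - i(-3,-1) = (-1 + 3i, 0 + i).
A real fundamental pair from Re and Im of e^((-4+4i)t)v: X_1 = e^(-4t)(cos(4t)·(-1,0) + sin(4t)·(-3,-1)), X_2 = e^(-4t)(sin(4t)·(-1,0) - cos(4t)·(-3,-1)).
General solution: C_1X_1 + C_2X_2.

x(t) = -3C_1e^(-4t)sin(4t) - C_1e^(-4t)cos(4t) - C_2e^(-4t)sin(4t) + 3C_2e^(-4t)cos(4t), z(t) = -C_1e^(-4t)sin(4t) + C_2e^(-4t)cos(4t)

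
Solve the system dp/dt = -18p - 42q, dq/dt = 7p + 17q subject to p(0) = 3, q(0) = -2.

Coefficient matrix A = [[-18, -42], [7, 17]].
Characteristic polynomial det(A - λI) = λ^2 + λ - 12 = 0.
Eigenvalues λ = 3, -4.
For λ=3: (A-λI) row 1 is [-21, -42], so an eigenvector is (-2, 1).
For λ=-4: (A-λI) row 1 is [-14, -42], so an eigenvector is (3, -1).
General solution: c_1e^(3t)(-2,1) + c_2e^(-4t)(3,-1).
Applying p(0)=3, q(0)=-2 gives c_1=-3, c_2=-1.

p(t) = 6e^(3t) - 3e^(-4t), q(t) = -3e^(3t) + e^(-4t)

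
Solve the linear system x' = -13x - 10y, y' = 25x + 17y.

Coefficient matrix A = [[-13, -10], [25, 17]].
Characteristic polynomial det(A - λI) = λ^2 - 4λ + 29 = 0.
Eigenvalues λ = 2 ± 5i (complex conjugate pair).
For λ=2+5i: an eigenvector is (1,-1) - i(-1,2) = (1 + i, -1 - 2i).
A real fundamental pair from Re and Im of e^((2+5i)t)v: X_1 = e^(2t)(cos(5t)·(1,-1) + sin(5t)·(-1,2)), X_2 = e^(2t)(sin(5t)·(1,-1) - cos(5t)·(-1,2)).
General solution: c_1X_1 + c_2X_2.

x(t) = -c_1e^(2t)sin(5t) + c_1e^(2t)cos(5t) + c_2e^(2t)sin(5t) + c_2e^(2t)cos(5t), y(t) = 2c_1e^(2t)sin(5t) - c_1e^(2t)cos(5t) - c_2e^(2t)sin(5t) - 2c_2e^(2t)cos(5t)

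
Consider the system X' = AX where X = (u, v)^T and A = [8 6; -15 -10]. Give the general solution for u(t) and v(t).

Coefficient matrix A = [[8, 6], [-15, -10]].
Characteristic polynomial det(A - λI) = λ^2 + 2λ + 10 = 0.
Eigenvalues λ = -1 ± 3i (complex conjugate pair).
For λ=-1+3i: an eigenvector is (-1,1) - i(-1,2) = (-1 + i, 1 - 2i).
A real fundamental pair from Re and Im of e^((-1+3i)t)v: X_1 = e^(-t)(cos(3t)·(-1,1) + sin(3t)·(-1,2)), X_2 = e^(-t)(sin(3t)·(-1,1) - cos(3t)·(-1,2)).
General solution: c_1X_1 + c_2X_2.

u(t) = -c_1e^(-t)sin(3t) - c_1e^(-t)cos(3t) - c_2e^(-t)sin(3t) + c_2e^(-t)cos(3t), v(t) = 2c_1e^(-t)sin(3t) + c_1e^(-t)cos(3t) + c_2e^(-t)sin(3t) - 2c_2e^(-t)cos(3t)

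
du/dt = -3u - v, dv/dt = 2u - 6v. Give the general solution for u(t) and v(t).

Coefficient matrix A = [[-3, -1], [2, -6]].
Characteristic polynomial det(A - λI) = λ^2 + 9λ + 20 = 0.
Eigenvalues λ = -5, -4.
For λ=-5: (A-λI) row 1 is [2, -1], so an eigenvector is (1, 2).
For λ=-4: (A-λI) row 1 is [1, -1], so an eigenvector is (-1, -1).
General solution: c_1e^(-5t)(1,2) + c_2e^(-4t)(-1,-1).

u(t) = c_1e^(-5t) - c_2e^(-4t), v(t) = 2c_1e^(-5t) - c_2e^(-4t)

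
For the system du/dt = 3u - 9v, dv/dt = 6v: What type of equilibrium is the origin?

unstable node

A = [[3,-9],[0,6]]; det(A-λI) = λ^2 - 9λ + 18.
λ = 6, 3: both positive.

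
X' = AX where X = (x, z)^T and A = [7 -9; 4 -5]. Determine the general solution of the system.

x(t) = 3c_1e^(t) + 3c_2te^(t) + 2c_2e^(t), z(t) = 2c_1e^(t) + 2c_2te^(t) + c_2e^(t)

Coefficient matrix A = [[7, -9], [4, -5]].
Characteristic polynomial det(A - λI) = λ^2 - 2λ + 1 = 0.
Single eigenvalue λ = 1 with algebraic multiplicity 2.
Eigenvector v = (3,2); generalized eigenvector w with (A-λI)w=v is (2,1).
General solution: e^(t)[c_1·v + c_2·(t·v + w)].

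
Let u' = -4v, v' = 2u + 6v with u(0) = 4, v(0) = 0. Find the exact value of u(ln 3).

A = [[0,-4],[2,6]]; eigenvalues λ = 4, 2.
Eigenvectors: (-1,1) for λ=4, (-2,1) for λ=2.
From the initial condition, c_1 = 4, c_2 = -4.
u(ln 3) = (4)(3^4)(-1) + (-4)(3^2)(-2) = -252.

-252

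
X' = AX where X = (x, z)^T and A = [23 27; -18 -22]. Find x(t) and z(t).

Coefficient matrix A = [[23, 27], [-18, -22]].
Characteristic polynomial det(A - λI) = λ^2 - λ - 20 = 0.
Eigenvalues λ = 5, -4.
For λ=5: (A-λI) row 1 is [18, 27], so an eigenvector is (-3, 2).
For λ=-4: (A-λI) row 1 is [27, 27], so an eigenvector is (1, -1).
General solution: c_1e^(5t)(-3,2) + c_2e^(-4t)(1,-1).

x(t) = -3c_1e^(5t) + c_2e^(-4t), z(t) = 2c_1e^(5t) - c_2e^(-4t)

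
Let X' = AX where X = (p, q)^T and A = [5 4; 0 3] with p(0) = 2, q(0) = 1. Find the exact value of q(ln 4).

A = [[5,4],[0,3]]; eigenvalues λ = 5, 3.
Eigenvectors: (-1,0) for λ=5, (2,-1) for λ=3.
From the initial condition, c_1 = -4, c_2 = -1.
q(ln 4) = (-4)(4^5)(0) + (-1)(4^3)(-1) = 64.

64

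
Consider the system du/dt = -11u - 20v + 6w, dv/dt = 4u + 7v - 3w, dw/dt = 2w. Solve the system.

u(t) = 2c_1e^(2t) - 2c_2e^(-t) + 5c_3e^(-3t), v(t) = -c_1e^(2t) + c_2e^(-t) - 2c_3e^(-3t), w(t) = c_1e^(2t)

Coefficient matrix A = [[-11, -20, 6], [4, 7, -3], [0, 0, 2]].
det(A - λI) = 0 gives eigenvalues λ = 2, -1, -3.
For λ=2: eigenvector (2,-1,1).
For λ=-1: eigenvector (-2,1,0).
For λ=-3: eigenvector (5,-2,0).
General solution: c_1e^(2t)(2,-1,1) + c_2e^(-t)(-2,1,0) + c_3e^(-3t)(5,-2,0).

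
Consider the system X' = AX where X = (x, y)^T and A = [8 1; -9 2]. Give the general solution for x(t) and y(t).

x(t) = -C_1e^(5t) - C_2te^(5t), y(t) = 3C_1e^(5t) + 3C_2te^(5t) - C_2e^(5t)

Coefficient matrix A = [[8, 1], [-9, 2]].
Characteristic polynomial det(A - λI) = λ^2 - 10λ + 25 = 0.
Single eigenvalue λ = 5 with algebraic multiplicity 2.
Eigenvector v = (-1,3); generalized eigenvector w with (A-λI)w=v is (0,-1).
General solution: e^(5t)[C_1·v + C_2·(t·v + w)].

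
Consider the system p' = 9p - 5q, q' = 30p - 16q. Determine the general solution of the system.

p(t) = K_1e^(-6t) + K_2e^(-t), q(t) = 3K_1e^(-6t) + 2K_2e^(-t)

Coefficient matrix A = [[9, -5], [30, -16]].
Characteristic polynomial det(A - λI) = λ^2 + 7λ + 6 = 0.
Eigenvalues λ = -6, -1.
For λ=-6: (A-λI) row 1 is [15, -5], so an eigenvector is (1, 3).
For λ=-1: (A-λI) row 1 is [10, -5], so an eigenvector is (1, 2).
General solution: K_1e^(-6t)(1,3) + K_2e^(-t)(1,2).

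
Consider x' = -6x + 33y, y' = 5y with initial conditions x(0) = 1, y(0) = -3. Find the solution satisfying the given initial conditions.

x(t) = -9e^(5t) + 10e^(-6t), y(t) = -3e^(5t)

Coefficient matrix A = [[-6, 33], [0, 5]].
Characteristic polynomial det(A - λI) = λ^2 + λ - 30 = 0.
Eigenvalues λ = 5, -6.
For λ=5: (A-λI) row 1 is [-11, 33], so an eigenvector is (-3, -1).
For λ=-6: (A-λI) row 1 is [0, 33], so an eigenvector is (-1, 0).
General solution: C_1e^(5t)(-3,-1) + C_2e^(-6t)(-1,0).
Applying x(0)=1, y(0)=-3 gives C_1=3, C_2=-10.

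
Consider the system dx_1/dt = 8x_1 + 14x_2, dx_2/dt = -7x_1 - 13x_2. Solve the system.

x_1(t) = 2C_1e^(t) - C_2e^(-6t), x_2(t) = -C_1e^(t) + C_2e^(-6t)

Coefficient matrix A = [[8, 14], [-7, -13]].
Characteristic polynomial det(A - λI) = λ^2 + 5λ - 6 = 0.
Eigenvalues λ = 1, -6.
For λ=1: (A-λI) row 1 is [7, 14], so an eigenvector is (2, -1).
For λ=-6: (A-λI) row 1 is [14, 14], so an eigenvector is (-1, 1).
General solution: C_1e^(t)(2,-1) + C_2e^(-6t)(-1,1).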